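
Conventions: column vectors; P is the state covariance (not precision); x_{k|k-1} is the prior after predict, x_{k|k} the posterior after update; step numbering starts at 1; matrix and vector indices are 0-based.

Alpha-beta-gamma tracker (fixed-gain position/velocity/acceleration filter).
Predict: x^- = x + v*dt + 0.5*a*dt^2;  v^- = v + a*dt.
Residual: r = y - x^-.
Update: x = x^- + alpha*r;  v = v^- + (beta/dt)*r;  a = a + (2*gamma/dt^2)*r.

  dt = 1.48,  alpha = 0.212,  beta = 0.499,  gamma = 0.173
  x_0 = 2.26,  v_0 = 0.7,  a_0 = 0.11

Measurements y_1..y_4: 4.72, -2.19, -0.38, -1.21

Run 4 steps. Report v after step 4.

v_post = -3.8541

step 1: x_pred=3.4165  r=1.3035  x^+=3.6928  v^+=1.3023  a^+=0.3159
step 2: x_pred=5.9662  r=-8.1562  x^+=4.2371  v^+=-0.9801  a^+=-0.9725
step 3: x_pred=1.7215  r=-2.1015  x^+=1.2760  v^+=-3.1279  a^+=-1.3044
step 4: x_pred=-4.7819  r=3.5719  x^+=-4.0247  v^+=-3.8541  a^+=-0.7402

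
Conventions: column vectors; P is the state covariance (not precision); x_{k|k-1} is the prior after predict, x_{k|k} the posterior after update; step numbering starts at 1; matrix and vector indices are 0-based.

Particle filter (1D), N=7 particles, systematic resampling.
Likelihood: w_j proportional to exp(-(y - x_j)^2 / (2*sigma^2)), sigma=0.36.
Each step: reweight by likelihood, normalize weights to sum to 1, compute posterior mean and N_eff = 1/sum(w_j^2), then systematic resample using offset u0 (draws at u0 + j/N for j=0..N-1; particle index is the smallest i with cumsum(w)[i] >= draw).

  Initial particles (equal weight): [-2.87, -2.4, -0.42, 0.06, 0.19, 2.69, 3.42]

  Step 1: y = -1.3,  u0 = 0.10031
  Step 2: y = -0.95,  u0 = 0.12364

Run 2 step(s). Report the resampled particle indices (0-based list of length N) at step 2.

resampled_idx = [1, 2, 3, 4, 5, 6, 6]

step 1: w=[0.0012, 0.1543, 0.8283, 0.0131, 0.0031, 0.0000, 0.0000]  mean=-0.7203  Neff=1.4084  idx=[1, 2, 2, 2, 2, 2, 2]
step 2: w=[0.0001, 0.1666, 0.1666, 0.1666, 0.1666, 0.1666, 0.1666]  mean=-0.4203  Neff=6.0018  idx=[1, 2, 3, 4, 5, 6, 6]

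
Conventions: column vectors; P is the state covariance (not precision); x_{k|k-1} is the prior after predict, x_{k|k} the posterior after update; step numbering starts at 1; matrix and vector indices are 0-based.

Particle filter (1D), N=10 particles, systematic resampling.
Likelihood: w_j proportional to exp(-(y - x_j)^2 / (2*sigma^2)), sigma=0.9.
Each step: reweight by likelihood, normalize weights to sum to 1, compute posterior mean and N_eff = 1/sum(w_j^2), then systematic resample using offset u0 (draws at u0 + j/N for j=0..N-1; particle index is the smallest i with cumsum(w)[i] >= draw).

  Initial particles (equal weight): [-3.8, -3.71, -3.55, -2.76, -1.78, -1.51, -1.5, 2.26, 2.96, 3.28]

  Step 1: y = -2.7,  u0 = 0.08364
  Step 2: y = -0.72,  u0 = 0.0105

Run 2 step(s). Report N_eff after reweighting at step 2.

step 1: w=[0.1165, 0.1310, 0.1575, 0.2454, 0.1459, 0.1026, 0.1011, 0.0000, 0.0000, 0.0000]  mean=-2.7315  Neff=6.3376  idx=[0, 1, 2, 2, 3, 3, 4, 4, 5, 6]
step 2: w=[0.0011, 0.0016, 0.0028, 0.0028, 0.0302, 0.0302, 0.1967, 0.1967, 0.2677, 0.2703]  mean=-1.7064  Neff=4.4655  idx=[4, 6, 6, 7, 7, 8, 8, 8, 9, 9]

N_eff = 4.4655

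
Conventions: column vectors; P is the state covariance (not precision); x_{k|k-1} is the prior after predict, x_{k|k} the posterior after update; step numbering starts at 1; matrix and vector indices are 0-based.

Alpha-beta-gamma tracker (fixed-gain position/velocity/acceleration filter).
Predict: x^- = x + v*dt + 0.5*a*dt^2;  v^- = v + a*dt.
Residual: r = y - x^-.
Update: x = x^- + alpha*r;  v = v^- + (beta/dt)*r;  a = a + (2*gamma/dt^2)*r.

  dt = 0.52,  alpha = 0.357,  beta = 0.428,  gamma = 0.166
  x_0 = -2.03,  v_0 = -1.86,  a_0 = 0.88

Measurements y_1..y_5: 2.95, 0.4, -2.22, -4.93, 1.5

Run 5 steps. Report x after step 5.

step 1: x_pred=-2.8782  r=5.8282  x^+=-0.7975  v^+=3.3947  a^+=8.0360
step 2: x_pred=2.0541  r=-1.6541  x^+=1.4636  v^+=6.2119  a^+=6.0050
step 3: x_pred=5.5057  r=-7.7257  x^+=2.7476  v^+=2.9757  a^+=-3.4807
step 4: x_pred=3.8244  r=-8.7544  x^+=0.6991  v^+=-6.0398  a^+=-14.2294
step 5: x_pred=-4.3655  r=5.8655  x^+=-2.2715  v^+=-8.6114  a^+=-7.0277

x_post = -2.2715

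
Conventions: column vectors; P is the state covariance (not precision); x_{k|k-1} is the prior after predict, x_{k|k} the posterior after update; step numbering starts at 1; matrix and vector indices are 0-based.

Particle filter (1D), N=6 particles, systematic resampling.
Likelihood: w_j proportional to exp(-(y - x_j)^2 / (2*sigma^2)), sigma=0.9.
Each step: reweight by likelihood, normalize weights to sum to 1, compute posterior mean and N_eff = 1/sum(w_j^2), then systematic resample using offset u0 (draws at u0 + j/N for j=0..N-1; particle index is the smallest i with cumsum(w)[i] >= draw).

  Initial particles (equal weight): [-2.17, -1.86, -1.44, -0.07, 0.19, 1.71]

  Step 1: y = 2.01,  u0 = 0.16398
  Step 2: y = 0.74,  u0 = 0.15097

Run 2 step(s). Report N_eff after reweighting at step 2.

step 1: w=[0.0000, 0.0001, 0.0006, 0.0604, 0.1130, 0.8259]  mean=1.4285  Neff=1.4315  idx=[4, 5, 5, 5, 5, 5]
step 2: w=[0.2288, 0.1542, 0.1542, 0.1542, 0.1542, 0.1542]  mean=1.3623  Neff=5.8380  idx=[0, 1, 2, 3, 4, 5]

N_eff = 5.8380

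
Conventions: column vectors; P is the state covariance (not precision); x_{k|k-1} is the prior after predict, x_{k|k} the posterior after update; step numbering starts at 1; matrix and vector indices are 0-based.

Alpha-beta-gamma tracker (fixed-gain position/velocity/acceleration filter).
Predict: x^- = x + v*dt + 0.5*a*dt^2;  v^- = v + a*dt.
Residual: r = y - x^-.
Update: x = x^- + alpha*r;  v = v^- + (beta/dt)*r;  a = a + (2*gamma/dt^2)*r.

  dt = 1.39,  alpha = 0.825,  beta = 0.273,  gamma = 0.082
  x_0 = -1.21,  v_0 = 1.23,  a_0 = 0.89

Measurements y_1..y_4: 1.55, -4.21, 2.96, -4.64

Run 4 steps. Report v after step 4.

v_post = 0.7182

step 1: x_pred=1.3595  r=0.1905  x^+=1.5167  v^+=2.5045  a^+=0.9062
step 2: x_pred=5.8733  r=-10.0833  x^+=-2.4454  v^+=1.7837  a^+=0.0503
step 3: x_pred=0.0825  r=2.8775  x^+=2.4564  v^+=2.4187  a^+=0.2945
step 4: x_pred=6.1030  r=-10.7430  x^+=-2.7600  v^+=0.7182  a^+=-0.6174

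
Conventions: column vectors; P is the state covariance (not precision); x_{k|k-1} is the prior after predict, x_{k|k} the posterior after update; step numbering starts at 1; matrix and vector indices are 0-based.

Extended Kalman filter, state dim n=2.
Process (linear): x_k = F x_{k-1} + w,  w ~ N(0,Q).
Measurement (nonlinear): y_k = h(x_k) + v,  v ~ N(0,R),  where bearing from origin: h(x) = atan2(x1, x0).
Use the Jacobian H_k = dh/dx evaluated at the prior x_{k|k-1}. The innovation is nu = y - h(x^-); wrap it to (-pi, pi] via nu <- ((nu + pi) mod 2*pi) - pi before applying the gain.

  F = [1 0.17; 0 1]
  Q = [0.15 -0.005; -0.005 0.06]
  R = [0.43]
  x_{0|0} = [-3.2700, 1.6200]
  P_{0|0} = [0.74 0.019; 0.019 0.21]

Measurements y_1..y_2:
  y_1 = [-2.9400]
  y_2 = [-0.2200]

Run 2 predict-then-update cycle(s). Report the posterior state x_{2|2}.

x_post = [-1.9817, 2.0779]

step 1: x^-=[-2.9946, 1.6200]  P^-=[0.9025 0.0497; 0.0497 0.2700]  H_jac=[-0.1398 -0.2583]  S=[0.4692]  K=[-0.2962; -0.1634]  nu=[0.6975]  x^+=[-3.2012, 1.5060]  P^+=[0.8614 0.0270; 0.0270 0.2575]
step 2: x^-=[-2.9451, 1.5060]  P^-=[1.0280 0.0658; 0.0658 0.3175]  H_jac=[-0.1376 -0.2692]  S=[0.4773]  K=[-0.3335; -0.1980]  nu=[-2.8889]  x^+=[-1.9817, 2.0779]  P^+=[0.9749 0.0342; 0.0342 0.2988]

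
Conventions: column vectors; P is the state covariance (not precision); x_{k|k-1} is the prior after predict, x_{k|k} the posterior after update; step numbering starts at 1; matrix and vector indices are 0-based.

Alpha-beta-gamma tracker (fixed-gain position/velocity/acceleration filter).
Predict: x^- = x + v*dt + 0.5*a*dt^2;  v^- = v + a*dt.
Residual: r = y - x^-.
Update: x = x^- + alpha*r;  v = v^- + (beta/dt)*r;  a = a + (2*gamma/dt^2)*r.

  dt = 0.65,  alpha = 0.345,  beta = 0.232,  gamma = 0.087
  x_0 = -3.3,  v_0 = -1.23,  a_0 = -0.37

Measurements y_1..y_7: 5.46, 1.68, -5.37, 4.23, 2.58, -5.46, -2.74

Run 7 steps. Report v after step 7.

v_post = -7.3838

step 1: x_pred=-4.1777  r=9.6377  x^+=-0.8527  v^+=1.9694  a^+=3.5991
step 2: x_pred=1.1878  r=0.4922  x^+=1.3576  v^+=4.4845  a^+=3.8018
step 3: x_pred=5.0757  r=-10.4457  x^+=1.4719  v^+=3.2274  a^+=-0.5000
step 4: x_pred=3.4641  r=0.7659  x^+=3.7283  v^+=3.1758  a^+=-0.1846
step 5: x_pred=5.7536  r=-3.1736  x^+=4.6587  v^+=1.9230  a^+=-1.4916
step 6: x_pred=5.5936  r=-11.0536  x^+=1.7801  v^+=-2.9918  a^+=-6.0438
step 7: x_pred=-1.4413  r=-1.2987  x^+=-1.8894  v^+=-7.3838  a^+=-6.5787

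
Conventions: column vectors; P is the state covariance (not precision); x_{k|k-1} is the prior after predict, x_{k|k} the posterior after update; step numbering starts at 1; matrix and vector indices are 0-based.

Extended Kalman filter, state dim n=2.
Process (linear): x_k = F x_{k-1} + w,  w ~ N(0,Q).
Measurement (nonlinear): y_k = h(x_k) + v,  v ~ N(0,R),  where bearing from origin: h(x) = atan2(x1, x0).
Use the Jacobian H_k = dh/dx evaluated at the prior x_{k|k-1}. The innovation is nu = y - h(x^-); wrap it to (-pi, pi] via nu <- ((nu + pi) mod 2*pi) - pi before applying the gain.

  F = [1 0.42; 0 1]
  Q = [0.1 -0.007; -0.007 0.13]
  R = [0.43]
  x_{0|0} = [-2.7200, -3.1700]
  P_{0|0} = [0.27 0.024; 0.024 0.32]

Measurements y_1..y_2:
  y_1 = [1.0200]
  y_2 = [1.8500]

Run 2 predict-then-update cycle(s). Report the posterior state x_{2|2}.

step 1: x^-=[-4.0514, -3.1700]  P^-=[0.4466 0.1514; 0.1514 0.4500]  H_jac=[0.1198 -0.1531]  S=[0.4414]  K=[0.0687; -0.1150]  nu=[-2.7855]  x^+=[-4.2427, -2.8497]  P^+=[0.4445 0.1549; 0.1549 0.4442]
step 2: x^-=[-5.4396, -2.8497]  P^-=[0.7530 0.3344; 0.3344 0.5742]  H_jac=[0.0756 -0.1442]  S=[0.4390]  K=[0.0197; -0.1311]  nu=[-1.7742]  x^+=[-5.4746, -2.6171]  P^+=[0.7528 0.3356; 0.3356 0.5666]

x_post = [-5.4746, -2.6171]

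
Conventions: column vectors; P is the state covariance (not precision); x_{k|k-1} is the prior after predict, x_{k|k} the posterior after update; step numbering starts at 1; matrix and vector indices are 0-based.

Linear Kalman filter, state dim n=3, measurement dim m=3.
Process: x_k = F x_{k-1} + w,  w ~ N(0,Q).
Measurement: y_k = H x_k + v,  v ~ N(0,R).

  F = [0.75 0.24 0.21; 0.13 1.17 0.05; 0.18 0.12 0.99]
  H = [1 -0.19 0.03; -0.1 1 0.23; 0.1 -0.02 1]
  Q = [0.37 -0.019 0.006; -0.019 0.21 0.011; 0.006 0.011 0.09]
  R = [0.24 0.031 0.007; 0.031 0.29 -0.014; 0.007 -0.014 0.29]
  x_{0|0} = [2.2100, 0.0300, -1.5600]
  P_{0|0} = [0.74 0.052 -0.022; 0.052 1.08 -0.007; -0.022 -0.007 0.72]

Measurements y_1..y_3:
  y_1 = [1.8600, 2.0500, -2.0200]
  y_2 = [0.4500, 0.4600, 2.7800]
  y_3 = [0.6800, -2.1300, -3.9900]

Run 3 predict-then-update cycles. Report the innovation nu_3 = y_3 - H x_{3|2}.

step 1: x^-=[1.3371, 0.2444, -1.1430]  P^-=[0.8913 0.4080 0.2746; 0.4080 1.7174 0.2162; 0.2746 0.2162 0.8279]  S=[1.0530 0.0964 0.3458; 0.0964 2.0653 0.3688; 0.3458 0.3688 1.1722]  K=[0.7559 0.1434 0.0352; 0.0347 0.8499 -0.0877; 0.0084 0.0572 0.7056]  nu=[0.6036, 2.2022, -1.0058]  x^+=[2.0738, 2.2253, -1.7217]  P^+=[0.2026 0.0859 -0.0050; 0.0859 0.2667 -0.0404; -0.0050 -0.0404 0.2036]
step 2: x^-=[1.7279, 2.7871, -1.0642]  P^-=[0.5336 0.1451 0.0803; 0.1451 0.6003 0.0350; 0.0803 0.0350 0.2923]  S=[0.7448 0.0312 0.1396; 0.0312 0.8945 0.0793; 0.1396 0.0793 0.6019]  K=[0.6694 0.0955 0.0494; 0.0209 0.6659 -0.0303; 0.0170 0.0616 0.4857]  nu=[-0.7164, -1.9096, 3.7271]  x^+=[1.2499, 1.3877, 0.6160]  P^+=[0.1763 0.0651 0.0013; 0.0651 0.2054 -0.0204; 0.0013 -0.0204 0.1396]
step 3: x^-=[1.3999, 1.8169, 1.0014]  P^-=[0.5089 0.1113 0.0691; 0.1113 0.5119 0.0421; 0.0691 0.0421 0.2339]  S=[0.7290 0.0130 0.1238; 0.0130 0.8133 0.0724; 0.1238 0.0724 0.5409]  K=[0.6611 0.0783 0.0559; 0.0110 0.6281 -0.0071; 0.0192 0.0708 0.4298]  nu=[-0.4047, -4.0373, -5.0951]  x^+=[0.5313, -0.6869, -1.4821]  P^+=[0.1725 0.0588 0.0037; 0.0588 0.1914 -0.0128; 0.0037 -0.0128 0.1232]

innov = [-0.4047, -4.0373, -5.0951]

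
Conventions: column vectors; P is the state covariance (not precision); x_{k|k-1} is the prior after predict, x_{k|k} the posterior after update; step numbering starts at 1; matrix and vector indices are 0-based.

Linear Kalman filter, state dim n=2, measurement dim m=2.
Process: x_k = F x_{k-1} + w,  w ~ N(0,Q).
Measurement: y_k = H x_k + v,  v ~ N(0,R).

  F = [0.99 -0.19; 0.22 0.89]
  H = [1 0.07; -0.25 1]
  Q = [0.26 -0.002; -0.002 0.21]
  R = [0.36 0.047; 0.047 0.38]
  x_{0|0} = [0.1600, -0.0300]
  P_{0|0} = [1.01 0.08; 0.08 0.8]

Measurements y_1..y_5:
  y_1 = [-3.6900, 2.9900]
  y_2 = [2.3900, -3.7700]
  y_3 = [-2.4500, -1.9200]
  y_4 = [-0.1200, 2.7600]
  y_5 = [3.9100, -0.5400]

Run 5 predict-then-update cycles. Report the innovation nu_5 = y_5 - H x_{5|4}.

innov = [4.6429, -0.9542]

step 1: x^-=[0.1641, 0.0085]  P^-=[1.2487 0.1498; 0.1498 0.9239]  S=[1.6342 -0.0533; -0.0533 1.3070]  K=[0.7675 -0.0929; 0.1536 0.6845]  nu=[-3.8547, 3.0225]  x^+=[-3.0752, 1.4853]  P^+=[0.2672 0.0676; 0.0676 0.2842]
step 2: x^-=[-3.3266, 0.6454]  P^-=[0.5067 0.0648; 0.0648 0.4745]  S=[0.8781 0.0172; 0.0172 0.8538]  K=[0.5839 -0.0842; 0.1012 0.5348]  nu=[5.6715, -5.2471]  x^+=[0.4267, -1.5867]  P^+=[0.2030 0.0462; 0.0462 0.2195]
step 3: x^-=[0.7239, -1.3183]  P^-=[0.4495 0.0439; 0.0439 0.4118]  S=[0.8177 0.0065; 0.0065 0.7980]  K=[0.5542 -0.0904; 0.0849 0.5016]  nu=[-3.0816, -0.4207]  x^+=[-0.9460, -1.7909]  P^+=[0.1925 0.0398; 0.0398 0.2046]
step 4: x^-=[-0.5962, -1.8020]  P^-=[0.4411 0.0387; 0.0387 0.3969]  S=[0.8084 0.0026; 0.0026 0.7851]  K=[0.5492 -0.0929; 0.0807 0.4930]  nu=[0.6024, 4.4130]  x^+=[-0.6754, 0.4220]  P^+=[0.1907 0.0382; 0.0382 0.2007]
step 5: x^-=[-0.7488, 0.2270]  P^-=[0.4398 0.0376; 0.0376 0.3931]  S=[0.8070 0.0016; 0.0016 0.7818]  K=[0.5484 -0.0936; 0.0798 0.4907]  nu=[4.6429, -0.9542]  x^+=[1.8867, 0.1293]  P^+=[0.1904 0.0378; 0.0378 0.1997]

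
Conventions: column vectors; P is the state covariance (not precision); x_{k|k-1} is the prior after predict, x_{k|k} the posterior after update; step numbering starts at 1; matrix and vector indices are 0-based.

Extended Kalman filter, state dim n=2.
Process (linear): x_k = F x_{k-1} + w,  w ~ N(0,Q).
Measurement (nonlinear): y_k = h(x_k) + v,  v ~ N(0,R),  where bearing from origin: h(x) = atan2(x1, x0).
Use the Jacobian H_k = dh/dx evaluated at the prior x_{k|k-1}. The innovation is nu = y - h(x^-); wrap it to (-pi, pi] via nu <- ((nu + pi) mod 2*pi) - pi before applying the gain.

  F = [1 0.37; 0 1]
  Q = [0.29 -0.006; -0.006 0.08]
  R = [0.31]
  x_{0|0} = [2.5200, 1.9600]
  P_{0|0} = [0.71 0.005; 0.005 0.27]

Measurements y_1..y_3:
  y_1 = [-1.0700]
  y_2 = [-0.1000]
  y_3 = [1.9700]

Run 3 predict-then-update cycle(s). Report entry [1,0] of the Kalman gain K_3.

K[1,0] = 0.2017

step 1: x^-=[3.2452, 1.9600]  P^-=[1.0407 0.0989; 0.0989 0.3500]  H_jac=[-0.1364 0.2258]  S=[0.3411]  K=[-0.3506; 0.1921]  nu=[-1.6133]  x^+=[3.8108, 1.6500]  P^+=[0.9987 0.1219; 0.1219 0.3374]
step 2: x^-=[4.4213, 1.6500]  P^-=[1.4251 0.2407; 0.2407 0.4174]  H_jac=[-0.0741 0.1985]  S=[0.3272]  K=[-0.1766; 0.1988]  nu=[-0.4572]  x^+=[4.5021, 1.5592]  P^+=[1.4149 0.2522; 0.2522 0.4045]
step 3: x^-=[5.0789, 1.5592]  P^-=[1.9469 0.3959; 0.3959 0.4845]  H_jac=[-0.0552 0.1799]  S=[0.3238]  K=[-0.1122; 0.2017]  nu=[1.6721]  x^+=[4.8914, 1.8965]  P^+=[1.9428 0.4032; 0.4032 0.4713]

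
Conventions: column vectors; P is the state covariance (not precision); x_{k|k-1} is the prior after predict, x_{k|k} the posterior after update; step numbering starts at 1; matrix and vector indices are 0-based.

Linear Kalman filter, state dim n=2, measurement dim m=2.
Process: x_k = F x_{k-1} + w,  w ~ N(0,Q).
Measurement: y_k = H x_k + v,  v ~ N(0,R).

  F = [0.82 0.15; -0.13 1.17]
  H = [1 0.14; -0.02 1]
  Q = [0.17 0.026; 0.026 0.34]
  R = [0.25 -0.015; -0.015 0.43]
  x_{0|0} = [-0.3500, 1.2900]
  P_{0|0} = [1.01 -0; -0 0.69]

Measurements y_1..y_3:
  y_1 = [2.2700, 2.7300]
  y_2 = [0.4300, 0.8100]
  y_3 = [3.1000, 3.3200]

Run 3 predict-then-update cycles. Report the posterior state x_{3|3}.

step 1: x^-=[-0.0935, 1.5548]  P^-=[0.8646 0.0394; 0.0394 1.3016]  S=[1.1512 0.1893; 0.1893 1.7304]  K=[0.7676 -0.0712; 0.0702 0.7441]  nu=[2.1458, 1.1733]  x^+=[1.4701, 2.5785]  P^+=[0.1983 -0.0381; -0.0381 0.3181]
step 2: x^-=[1.5923, 2.8258]  P^-=[0.3011 0.0248; 0.0248 0.7905]  S=[0.5736 0.1144; 0.1144 1.2196]  K=[0.5380 -0.0350; 0.1091 0.6375]  nu=[-1.5579, -1.9839]  x^+=[0.8236, 1.3911]  P^+=[0.1379 -0.0204; -0.0204 0.2721]
step 3: x^-=[0.8840, 1.5205]  P^-=[0.2638 0.0399; 0.0399 0.7210]  S=[0.5391 0.1204; 0.1204 1.1495]  K=[0.5048 -0.0228; 0.1242 0.6135]  nu=[2.0031, 1.8172]  x^+=[1.8538, 2.8841]  P^+=[0.1286 -0.0148; -0.0148 0.2617]

x_post = [1.8538, 2.8841]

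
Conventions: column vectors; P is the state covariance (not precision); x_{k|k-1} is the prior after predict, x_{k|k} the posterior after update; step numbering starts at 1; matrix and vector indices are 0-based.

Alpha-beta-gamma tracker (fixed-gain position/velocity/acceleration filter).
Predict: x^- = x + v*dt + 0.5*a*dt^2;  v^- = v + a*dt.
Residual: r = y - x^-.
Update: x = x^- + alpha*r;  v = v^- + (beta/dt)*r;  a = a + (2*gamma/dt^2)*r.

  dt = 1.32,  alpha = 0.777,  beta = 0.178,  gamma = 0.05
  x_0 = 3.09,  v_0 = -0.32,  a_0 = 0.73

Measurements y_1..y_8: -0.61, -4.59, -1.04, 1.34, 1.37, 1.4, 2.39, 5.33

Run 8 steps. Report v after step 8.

v_post = 1.7393

step 1: x_pred=3.3036  r=-3.9136  x^+=0.2627  v^+=0.1159  a^+=0.5054
step 2: x_pred=0.8560  r=-5.4460  x^+=-3.3756  v^+=0.0486  a^+=0.1928
step 3: x_pred=-3.1434  r=2.1034  x^+=-1.5091  v^+=0.5868  a^+=0.3136
step 4: x_pred=-0.4613  r=1.8013  x^+=0.9383  v^+=1.2436  a^+=0.4169
step 5: x_pred=2.9431  r=-1.5731  x^+=1.7208  v^+=1.5818  a^+=0.3267
step 6: x_pred=4.0934  r=-2.6934  x^+=2.0006  v^+=1.6498  a^+=0.1721
step 7: x_pred=4.3283  r=-1.9383  x^+=2.8222  v^+=1.6156  a^+=0.0608
step 8: x_pred=5.0078  r=0.3222  x^+=5.2581  v^+=1.7393  a^+=0.0793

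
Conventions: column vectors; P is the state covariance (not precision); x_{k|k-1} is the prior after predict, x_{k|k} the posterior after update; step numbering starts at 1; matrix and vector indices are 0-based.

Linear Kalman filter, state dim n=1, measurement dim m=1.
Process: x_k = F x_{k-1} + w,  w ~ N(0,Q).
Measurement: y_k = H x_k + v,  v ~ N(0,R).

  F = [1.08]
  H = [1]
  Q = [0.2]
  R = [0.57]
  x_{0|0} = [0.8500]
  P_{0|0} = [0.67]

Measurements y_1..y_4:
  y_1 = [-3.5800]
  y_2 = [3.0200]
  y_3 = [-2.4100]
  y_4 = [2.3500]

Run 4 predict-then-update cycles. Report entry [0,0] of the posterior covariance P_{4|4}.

P_post[0,0] = 0.2734

step 1: x^-=[0.9180]  P^-=[0.9815]  S=[1.5515]  K=[0.6326]  nu=[-4.4980]  x^+=[-1.9275]  P^+=[0.3606]
step 2: x^-=[-2.0817]  P^-=[0.6206]  S=[1.1906]  K=[0.5212]  nu=[5.1017]  x^+=[0.5775]  P^+=[0.2971]
step 3: x^-=[0.6238]  P^-=[0.5465]  S=[1.1165]  K=[0.4895]  nu=[-3.0338]  x^+=[-0.8613]  P^+=[0.2790]
step 4: x^-=[-0.9302]  P^-=[0.5254]  S=[1.0954]  K=[0.4797]  nu=[3.2802]  x^+=[0.6432]  P^+=[0.2734]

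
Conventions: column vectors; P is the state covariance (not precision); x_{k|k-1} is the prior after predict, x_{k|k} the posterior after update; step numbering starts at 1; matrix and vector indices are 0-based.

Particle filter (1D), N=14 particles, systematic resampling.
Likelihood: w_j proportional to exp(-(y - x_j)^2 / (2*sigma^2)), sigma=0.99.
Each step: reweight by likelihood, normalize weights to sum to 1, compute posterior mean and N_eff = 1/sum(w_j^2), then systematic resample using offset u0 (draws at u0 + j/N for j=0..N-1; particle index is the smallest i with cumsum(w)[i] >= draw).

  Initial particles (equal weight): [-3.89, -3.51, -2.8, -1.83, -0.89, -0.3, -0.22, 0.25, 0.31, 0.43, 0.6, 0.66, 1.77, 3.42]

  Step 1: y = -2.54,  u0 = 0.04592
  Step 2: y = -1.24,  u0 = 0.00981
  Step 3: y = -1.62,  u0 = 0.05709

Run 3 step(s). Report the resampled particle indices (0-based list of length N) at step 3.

step 1: w=[0.1233, 0.1933, 0.3018, 0.2415, 0.0779, 0.0242, 0.0201, 0.0059, 0.0050, 0.0035, 0.0020, 0.0017, 0.0000, 0.0000]  mean=-2.5190  Neff=4.7828  idx=[0, 0, 1, 1, 2, 2, 2, 2, 2, 3, 3, 3, 4, 6]
step 2: w=[0.0049, 0.0049, 0.0127, 0.0127, 0.0508, 0.0508, 0.0508, 0.0508, 0.0508, 0.1473, 0.1473, 0.1473, 0.1653, 0.1035]  mean=-1.8174  Neff=8.5906  idx=[2, 4, 6, 7, 9, 9, 10, 10, 10, 11, 11, 12, 12, 13]
step 3: w=[0.0156, 0.0474, 0.0474, 0.0474, 0.0943, 0.0943, 0.0943, 0.0943, 0.0943, 0.0943, 0.0943, 0.0735, 0.0735, 0.0355]  mean=-1.7989  Neff=12.3102  idx=[1, 3, 4, 5, 5, 6, 7, 8, 8, 9, 10, 11, 12, 13]

resampled_idx = [1, 3, 4, 5, 5, 6, 7, 8, 8, 9, 10, 11, 12, 13]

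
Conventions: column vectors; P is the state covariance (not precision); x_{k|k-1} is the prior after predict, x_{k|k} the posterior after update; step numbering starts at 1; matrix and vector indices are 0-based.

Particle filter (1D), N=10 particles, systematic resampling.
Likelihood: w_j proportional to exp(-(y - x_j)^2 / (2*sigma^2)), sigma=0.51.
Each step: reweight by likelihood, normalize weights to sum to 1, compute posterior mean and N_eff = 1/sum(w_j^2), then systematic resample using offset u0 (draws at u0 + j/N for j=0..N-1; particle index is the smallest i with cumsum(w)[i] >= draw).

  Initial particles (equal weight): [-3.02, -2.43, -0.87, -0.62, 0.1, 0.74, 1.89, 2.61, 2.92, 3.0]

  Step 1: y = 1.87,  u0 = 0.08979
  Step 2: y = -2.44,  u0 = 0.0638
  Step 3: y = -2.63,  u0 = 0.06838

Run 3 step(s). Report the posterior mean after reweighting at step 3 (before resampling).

step 1: w=[0.0000, 0.0000, 0.0000, 0.0000, 0.0015, 0.0523, 0.6083, 0.2125, 0.0731, 0.0523]  mean=2.1136  Neff=2.3472  idx=[6, 6, 6, 6, 6, 6, 7, 7, 8, 9]
step 2: w=[0.1667, 0.1667, 0.1667, 0.1667, 0.1667, 0.1667, 0.0000, 0.0000, 0.0000, 0.0000]  mean=1.8900  Neff=6.0000  idx=[0, 0, 1, 2, 2, 3, 3, 4, 5, 5]
step 3: w=[0.1000, 0.1000, 0.1000, 0.1000, 0.1000, 0.1000, 0.1000, 0.1000, 0.1000, 0.1000]  mean=1.8900  Neff=10.0000  idx=[0, 1, 2, 3, 4, 5, 6, 7, 8, 9]

post_mean = 1.8900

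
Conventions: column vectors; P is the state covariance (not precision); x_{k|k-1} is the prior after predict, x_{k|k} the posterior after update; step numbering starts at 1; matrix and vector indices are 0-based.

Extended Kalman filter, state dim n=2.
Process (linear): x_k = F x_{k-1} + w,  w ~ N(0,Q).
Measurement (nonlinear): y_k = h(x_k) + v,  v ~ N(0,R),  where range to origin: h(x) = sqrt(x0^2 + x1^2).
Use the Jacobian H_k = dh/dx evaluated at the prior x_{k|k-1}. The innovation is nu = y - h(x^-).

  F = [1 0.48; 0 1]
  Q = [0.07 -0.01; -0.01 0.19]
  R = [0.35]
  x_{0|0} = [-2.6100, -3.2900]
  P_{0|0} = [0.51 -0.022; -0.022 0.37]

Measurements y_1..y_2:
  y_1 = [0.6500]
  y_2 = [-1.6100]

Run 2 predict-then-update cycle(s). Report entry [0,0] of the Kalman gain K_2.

step 1: x^-=[-4.1892, -3.2900]  P^-=[0.6441 0.1456; 0.1456 0.5600]  H_jac=[-0.7865 -0.6176]  S=[1.1035]  K=[-0.5406; -0.4172]  nu=[-4.6767]  x^+=[-1.6611, -1.3388]  P^+=[0.3217 -0.1033; -0.1033 0.3679]
step 2: x^-=[-2.3038, -1.3388]  P^-=[0.3773 0.0633; 0.0633 0.5579]  H_jac=[-0.8646 -0.5025]  S=[0.8279]  K=[-0.4325; -0.4047]  nu=[-4.2746]  x^+=[-0.4552, 0.3912]  P^+=[0.2225 -0.0816; -0.0816 0.4223]

K[0,0] = -0.4325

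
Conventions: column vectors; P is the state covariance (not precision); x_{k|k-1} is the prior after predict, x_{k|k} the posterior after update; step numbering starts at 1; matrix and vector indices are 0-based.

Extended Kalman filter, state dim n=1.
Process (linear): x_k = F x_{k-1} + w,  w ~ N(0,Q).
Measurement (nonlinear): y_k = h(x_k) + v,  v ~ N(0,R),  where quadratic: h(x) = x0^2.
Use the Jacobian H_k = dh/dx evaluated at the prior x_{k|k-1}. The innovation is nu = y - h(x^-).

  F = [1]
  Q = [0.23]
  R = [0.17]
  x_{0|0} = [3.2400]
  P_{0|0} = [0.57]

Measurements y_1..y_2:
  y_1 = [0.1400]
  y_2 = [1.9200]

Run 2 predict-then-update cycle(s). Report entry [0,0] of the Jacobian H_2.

H_jac[0,0] = 3.2993

step 1: x^-=[3.2400]  P^-=[0.8000]  H_jac=[6.4800]  S=[33.7623]  K=[0.1535]  nu=[-10.3576]  x^+=[1.6497]  P^+=[0.0040]
step 2: x^-=[1.6497]  P^-=[0.2340]  H_jac=[3.2993]  S=[2.7175]  K=[0.2841]  nu=[-0.8014]  x^+=[1.4220]  P^+=[0.0146]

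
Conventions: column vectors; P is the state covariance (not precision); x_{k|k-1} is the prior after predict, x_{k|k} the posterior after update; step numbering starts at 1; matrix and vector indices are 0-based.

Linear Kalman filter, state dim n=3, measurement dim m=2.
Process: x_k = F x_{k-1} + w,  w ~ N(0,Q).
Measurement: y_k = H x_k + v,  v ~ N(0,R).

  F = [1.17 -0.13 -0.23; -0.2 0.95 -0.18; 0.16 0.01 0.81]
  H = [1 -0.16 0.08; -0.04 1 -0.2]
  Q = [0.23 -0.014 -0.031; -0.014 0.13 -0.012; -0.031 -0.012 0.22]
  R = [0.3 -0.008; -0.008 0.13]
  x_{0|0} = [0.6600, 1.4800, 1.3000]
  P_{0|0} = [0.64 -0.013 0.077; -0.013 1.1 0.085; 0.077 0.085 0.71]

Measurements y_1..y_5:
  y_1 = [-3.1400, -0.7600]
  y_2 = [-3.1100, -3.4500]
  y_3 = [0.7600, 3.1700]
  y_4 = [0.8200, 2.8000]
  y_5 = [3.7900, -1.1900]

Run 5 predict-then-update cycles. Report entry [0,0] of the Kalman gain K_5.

K[0,0] = 0.6603

step 1: x^-=[0.2808, 1.0400, 1.1734]  P^-=[1.1298 -0.3143 0.0162; -0.3143 1.1528 -0.0769; 0.0162 -0.0769 0.7236]  S=[1.5691 -0.5774; -0.5774 1.3697]  K=[0.7758 0.0623; -0.0054 0.8598; -0.0055 -0.1646]  nu=[-3.3483, -1.5541]  x^+=[-2.4136, -0.2782, 1.4477]  P^+=[0.2358 0.0039 -0.0370; 0.0039 0.1349 0.1147; -0.0370 0.1147 0.6875]
step 2: x^-=[-3.1208, -0.0421, 0.7837]  P^-=[0.6171 -0.0692 -0.1612; -0.0692 0.2401 -0.0228; -0.1612 -0.0228 0.6694]  S=[0.9244 -0.1213; -0.1213 0.4099]  K=[0.6719 0.0483; -0.0408 0.5915; -0.1670 -0.4160]  nu=[-0.0587, -3.3760]  x^+=[-3.3234, -2.0366, 2.1977]  P^+=[0.2067 -0.0076 -0.0841; -0.0076 0.0893 0.0618; -0.0841 0.0618 0.5895]
step 3: x^-=[-4.1291, -1.6657, 1.2280]  P^-=[0.5969 -0.0559 -0.1854; -0.0559 0.2137 -0.0414; -0.1854 -0.0414 0.5913]  S=[0.8954 -0.0987; -0.0987 0.3863]  K=[0.6666 0.0599; -0.0415 0.5697; -0.1958 -0.4441]  nu=[4.5243, 4.9161]  x^+=[-0.8187, 0.9472, -1.8409]  P^+=[0.2055 -0.0071 -0.0886; -0.0071 0.0821 0.0399; -0.0886 0.0399 0.4979]
step 4: x^-=[-0.6576, 1.3949, -1.6127]  P^-=[0.5912 -0.0528 -0.1704; -0.0528 0.2111 -0.0439; -0.1704 -0.0439 0.5296]  S=[0.8908 -0.0974; -0.0974 0.3823]  K=[0.6643 0.0583; -0.0388 0.5708; -0.1818 -0.4204]  nu=[1.8298, 1.0562]  x^+=[0.6194, 1.9269, -2.3893]  P^+=[0.2044 -0.0059 -0.0817; -0.0059 0.0809 0.0330; -0.0817 0.0330 0.4475]
step 5: x^-=[1.0238, 2.1367, -1.8170]  P^-=[0.5826 -0.0530 -0.1541; -0.0530 0.2107 -0.0430; -0.1541 -0.0430 0.4982]  S=[0.8846 -0.0998; -0.0998 0.3806]  K=[0.6603 0.0537; -0.0374 0.5721; -0.1668 -0.4023]  nu=[3.2535, -3.6492]  x^+=[2.9761, -0.0725, -0.8917]  P^+=[0.2029 -0.0054 -0.0759; -0.0054 0.0807 0.0311; -0.0759 0.0311 0.4254]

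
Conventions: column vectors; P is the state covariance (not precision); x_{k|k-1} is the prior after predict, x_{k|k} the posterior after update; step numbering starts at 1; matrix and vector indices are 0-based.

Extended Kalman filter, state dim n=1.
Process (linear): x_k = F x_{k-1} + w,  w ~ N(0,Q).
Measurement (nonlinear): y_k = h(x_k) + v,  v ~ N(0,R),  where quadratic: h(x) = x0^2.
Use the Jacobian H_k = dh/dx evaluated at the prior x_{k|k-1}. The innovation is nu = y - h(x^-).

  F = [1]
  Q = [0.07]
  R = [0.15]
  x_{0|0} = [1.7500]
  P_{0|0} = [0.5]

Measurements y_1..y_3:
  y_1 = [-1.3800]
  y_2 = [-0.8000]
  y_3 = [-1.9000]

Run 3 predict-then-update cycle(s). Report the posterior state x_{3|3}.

x_post = [-0.2592]

step 1: x^-=[1.7500]  P^-=[0.5700]  H_jac=[3.5000]  S=[7.1325]  K=[0.2797]  nu=[-4.4425]  x^+=[0.5074]  P^+=[0.0120]
step 2: x^-=[0.5074]  P^-=[0.0820]  H_jac=[1.0148]  S=[0.2344]  K=[0.3549]  nu=[-1.0575]  x^+=[0.1321]  P^+=[0.0525]
step 3: x^-=[0.1321]  P^-=[0.1225]  H_jac=[0.2642]  S=[0.1585]  K=[0.2041]  nu=[-1.9175]  x^+=[-0.2592]  P^+=[0.1159]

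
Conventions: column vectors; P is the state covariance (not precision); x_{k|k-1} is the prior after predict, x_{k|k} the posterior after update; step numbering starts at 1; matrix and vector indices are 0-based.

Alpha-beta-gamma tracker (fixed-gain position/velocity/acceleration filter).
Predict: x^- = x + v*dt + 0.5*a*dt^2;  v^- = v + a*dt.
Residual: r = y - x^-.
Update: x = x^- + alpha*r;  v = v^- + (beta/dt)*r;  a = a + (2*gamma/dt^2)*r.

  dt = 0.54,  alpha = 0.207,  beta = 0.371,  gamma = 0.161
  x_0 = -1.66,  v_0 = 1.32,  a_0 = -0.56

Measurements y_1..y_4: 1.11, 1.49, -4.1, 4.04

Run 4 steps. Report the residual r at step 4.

resid = 3.0986

step 1: x_pred=-1.0288  r=2.1388  x^+=-0.5861  v^+=2.4871  a^+=1.8018
step 2: x_pred=1.0196  r=0.4704  x^+=1.1170  v^+=3.7832  a^+=2.3212
step 3: x_pred=3.4984  r=-7.5984  x^+=1.9255  v^+=-0.1837  a^+=-6.0693
step 4: x_pred=0.9414  r=3.0986  x^+=1.5828  v^+=-1.3322  a^+=-2.6477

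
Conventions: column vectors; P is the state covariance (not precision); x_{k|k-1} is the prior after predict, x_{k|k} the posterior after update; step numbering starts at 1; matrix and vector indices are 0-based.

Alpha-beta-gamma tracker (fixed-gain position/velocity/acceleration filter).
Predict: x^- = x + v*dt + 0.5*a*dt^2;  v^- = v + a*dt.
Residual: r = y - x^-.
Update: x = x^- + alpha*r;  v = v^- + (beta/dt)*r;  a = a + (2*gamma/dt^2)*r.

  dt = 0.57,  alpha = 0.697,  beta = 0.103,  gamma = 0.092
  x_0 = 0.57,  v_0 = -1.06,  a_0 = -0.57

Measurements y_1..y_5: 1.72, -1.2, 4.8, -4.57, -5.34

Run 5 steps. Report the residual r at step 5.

resid = -2.8566

step 1: x_pred=-0.1268  r=1.8468  x^+=1.1604  v^+=-1.0512  a^+=0.4759
step 2: x_pred=0.6386  r=-1.8386  x^+=-0.6429  v^+=-1.1122  a^+=-0.5653
step 3: x_pred=-1.3687  r=6.1687  x^+=2.9309  v^+=-0.3197  a^+=2.9282
step 4: x_pred=3.2243  r=-7.7943  x^+=-2.2083  v^+=-0.0591  a^+=-1.4860
step 5: x_pred=-2.4834  r=-2.8566  x^+=-4.4745  v^+=-1.4223  a^+=-3.1038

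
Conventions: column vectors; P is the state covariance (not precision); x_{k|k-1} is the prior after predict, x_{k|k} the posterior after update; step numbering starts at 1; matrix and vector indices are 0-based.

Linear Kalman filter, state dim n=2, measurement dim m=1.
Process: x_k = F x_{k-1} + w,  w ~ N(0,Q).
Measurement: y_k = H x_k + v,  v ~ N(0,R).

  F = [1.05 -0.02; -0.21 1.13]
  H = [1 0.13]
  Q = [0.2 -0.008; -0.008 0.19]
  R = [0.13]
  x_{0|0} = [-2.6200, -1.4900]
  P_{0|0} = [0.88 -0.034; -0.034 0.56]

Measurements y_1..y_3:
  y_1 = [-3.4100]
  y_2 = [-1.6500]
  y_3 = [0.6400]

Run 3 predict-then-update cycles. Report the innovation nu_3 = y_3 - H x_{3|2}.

step 1: x^-=[-2.7212, -1.1335]  P^-=[1.1719 -0.2552; -0.2552 0.9600]  S=[1.2517]  K=[0.9097; -0.1042]  nu=[-0.5414]  x^+=[-3.2137, -1.0771]  P^+=[0.1360 -0.1366; -0.1366 0.9464]
step 2: x^-=[-3.3529, -0.5422]  P^-=[0.3561 -0.2220; -0.2220 1.4693]  S=[0.4532]  K=[0.7220; -0.0684]  nu=[1.7734]  x^+=[-2.0725, -0.6635]  P^+=[0.1198 -0.1996; -0.1996 1.4672]
step 3: x^-=[-2.1628, -0.3146]  P^-=[0.3411 -0.3053; -0.3053 2.1635]  S=[0.4283]  K=[0.7037; -0.0561]  nu=[2.8437]  x^+=[-0.1616, -0.4740]  P^+=[0.1290 -0.2884; -0.2884 2.1621]

innov = [2.8437]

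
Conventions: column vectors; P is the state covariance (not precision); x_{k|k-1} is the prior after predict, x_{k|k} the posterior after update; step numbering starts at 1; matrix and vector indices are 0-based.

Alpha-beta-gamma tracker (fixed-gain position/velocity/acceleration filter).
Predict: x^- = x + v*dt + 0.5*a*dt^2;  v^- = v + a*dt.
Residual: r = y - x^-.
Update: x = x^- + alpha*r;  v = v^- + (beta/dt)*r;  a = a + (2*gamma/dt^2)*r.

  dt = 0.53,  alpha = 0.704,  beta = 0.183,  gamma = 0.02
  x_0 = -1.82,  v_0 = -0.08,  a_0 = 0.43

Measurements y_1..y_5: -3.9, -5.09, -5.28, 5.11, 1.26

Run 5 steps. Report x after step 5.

step 1: x_pred=-1.8020  r=-2.0980  x^+=-3.2790  v^+=-0.5765  a^+=0.1312
step 2: x_pred=-3.5661  r=-1.5239  x^+=-4.6389  v^+=-1.0331  a^+=-0.0858
step 3: x_pred=-5.1985  r=-0.0815  x^+=-5.2559  v^+=-1.1067  a^+=-0.0974
step 4: x_pred=-5.8561  r=10.9661  x^+=1.8640  v^+=2.6281  a^+=1.4642
step 5: x_pred=3.4626  r=-2.2026  x^+=1.9120  v^+=2.6436  a^+=1.1506

x_post = 1.9120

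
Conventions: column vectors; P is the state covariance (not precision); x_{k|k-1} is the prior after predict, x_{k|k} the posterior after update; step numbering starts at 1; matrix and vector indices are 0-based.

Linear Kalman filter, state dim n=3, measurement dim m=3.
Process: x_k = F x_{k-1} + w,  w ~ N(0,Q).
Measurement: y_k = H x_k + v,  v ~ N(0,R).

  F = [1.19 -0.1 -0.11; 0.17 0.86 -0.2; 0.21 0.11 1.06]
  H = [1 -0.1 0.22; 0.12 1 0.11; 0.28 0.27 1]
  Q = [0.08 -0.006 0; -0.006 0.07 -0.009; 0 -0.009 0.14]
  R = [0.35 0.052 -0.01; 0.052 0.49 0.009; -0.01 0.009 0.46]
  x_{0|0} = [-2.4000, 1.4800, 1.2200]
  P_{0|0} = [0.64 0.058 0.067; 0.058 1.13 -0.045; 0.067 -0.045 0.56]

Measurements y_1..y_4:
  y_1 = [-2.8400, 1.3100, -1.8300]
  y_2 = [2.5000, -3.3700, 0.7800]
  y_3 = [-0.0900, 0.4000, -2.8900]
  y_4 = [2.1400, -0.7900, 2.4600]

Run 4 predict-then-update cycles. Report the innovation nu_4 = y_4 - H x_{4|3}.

step 1: x^-=[-3.1382, 0.6208, 0.9520]  P^-=[0.9720 0.0831 0.1769; 0.0831 0.9745 -0.0172; 0.1769 -0.0172 0.8331]  S=[1.4341 0.1940 0.6277; 0.1940 1.5094 0.4314; 0.6277 0.4314 1.5427]  K=[0.6871 0.0538 0.0110; -0.1186 0.6549 0.0396; 0.0056 -0.1080 0.5970]  nu=[0.1508, 0.9611, -2.0709]  x^+=[-3.0057, 1.1502, -0.3873]  P^+=[0.2662 0.0398 -0.0866; 0.0398 0.3182 -0.0717; -0.0866 -0.0717 0.3172]
step 2: x^-=[-3.6492, 0.5557, -0.9152]  P^-=[0.4756 0.0951 -0.0683; 0.0951 0.3679 -0.1045; -0.0683 -0.1045 0.4586]  S=[0.8070 0.1461 0.1688; 0.1461 0.8683 0.0865; 0.1688 0.0865 0.9024]  K=[0.5472 0.0754 -0.0093; -0.0318 0.4301 -0.0115; -0.0246 -0.1145 0.4713]  nu=[6.4061, -3.3871, 2.5670]  x^+=[-0.4228, -1.1342, 0.5251]  P^+=[0.2187 0.0482 -0.0833; 0.0482 0.2111 -0.0716; -0.0833 -0.0716 0.2587]
step 3: x^-=[-0.4475, -1.1523, 0.3431]  P^-=[0.4037 0.1011 -0.0673; 0.1011 0.2872 -0.1017; -0.0673 -0.1017 0.3913]  S=[0.7302 0.1506 0.1385; 0.1506 0.7878 0.0599; 0.1385 0.0599 0.8266]  K=[0.5017 0.0846 -0.0018; -0.0035 0.3680 -0.0210; -0.0182 -0.1138 0.4287]  nu=[0.1667, 1.5682, -2.7967]  x^+=[-0.2260, -0.5169, -1.0372]  P^+=[0.2018 0.0516 -0.0755; 0.0516 0.1814 -0.0698; -0.0755 -0.0698 0.2363]
step 4: x^-=[-0.1032, -0.2755, -1.2038]  P^-=[0.3764 0.1010 -0.0587; 0.1010 0.2637 -0.0970; -0.0587 -0.0970 0.3691]  S=[0.7051 0.1512 0.1355; 0.1512 0.7649 0.0563; 0.1355 0.0563 0.8079]  K=[0.4816 0.0871 0.0046; 0.0053 0.3472 -0.0220; -0.0100 -0.1113 0.4136]  nu=[2.4804, -0.3697, 3.7670]  x^+=[1.0767, -0.4735, 0.3706]  P^+=[0.1937 0.0522 -0.0702; 0.0522 0.1714 -0.0679; -0.0702 -0.0679 0.2274]

innov = [2.4804, -0.3697, 3.7670]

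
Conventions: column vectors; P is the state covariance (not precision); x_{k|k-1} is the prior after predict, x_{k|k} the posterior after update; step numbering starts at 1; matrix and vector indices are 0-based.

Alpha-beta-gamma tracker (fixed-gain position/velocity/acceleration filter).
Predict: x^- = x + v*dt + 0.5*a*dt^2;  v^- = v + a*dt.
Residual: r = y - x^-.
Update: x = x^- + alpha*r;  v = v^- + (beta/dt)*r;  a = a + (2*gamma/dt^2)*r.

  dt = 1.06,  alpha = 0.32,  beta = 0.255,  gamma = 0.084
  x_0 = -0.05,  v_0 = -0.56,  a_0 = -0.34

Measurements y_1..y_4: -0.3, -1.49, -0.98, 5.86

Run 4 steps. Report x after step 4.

x_post = -0.2310

step 1: x_pred=-0.8346  r=0.5346  x^+=-0.6635  v^+=-0.7918  a^+=-0.2601
step 2: x_pred=-1.6489  r=0.1589  x^+=-1.5981  v^+=-1.0292  a^+=-0.2363
step 3: x_pred=-2.8218  r=1.8418  x^+=-2.2324  v^+=-0.8366  a^+=0.0391
step 4: x_pred=-3.0973  r=8.9573  x^+=-0.2310  v^+=1.3596  a^+=1.3784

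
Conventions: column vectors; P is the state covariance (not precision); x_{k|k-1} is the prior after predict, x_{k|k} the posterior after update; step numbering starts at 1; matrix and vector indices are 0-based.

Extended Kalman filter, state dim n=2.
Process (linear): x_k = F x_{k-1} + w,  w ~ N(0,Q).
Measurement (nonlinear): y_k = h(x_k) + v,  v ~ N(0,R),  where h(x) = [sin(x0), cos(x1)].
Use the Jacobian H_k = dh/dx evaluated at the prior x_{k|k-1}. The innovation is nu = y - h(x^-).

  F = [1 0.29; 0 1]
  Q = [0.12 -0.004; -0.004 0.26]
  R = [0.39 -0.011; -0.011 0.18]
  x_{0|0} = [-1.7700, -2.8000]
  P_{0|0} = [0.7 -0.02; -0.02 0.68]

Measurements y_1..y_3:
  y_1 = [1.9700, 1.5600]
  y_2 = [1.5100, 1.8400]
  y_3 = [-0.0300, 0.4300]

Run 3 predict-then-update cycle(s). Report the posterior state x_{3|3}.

step 1: x^-=[-2.5820, -2.8000]  P^-=[0.8656 0.1732; 0.1732 0.9400]  H_jac=[-0.8475 0.0000; 0.0000 0.3350]  S=[1.0117 -0.0602; -0.0602 0.2855]  K=[-0.7221 0.0510; -0.0805 1.0860]  nu=[2.5008, 2.5022]  x^+=[-4.2600, -0.2838]  P^+=[0.3329 0.0511; 0.0511 0.5862]
step 2: x^-=[-4.3423, -0.2838]  P^-=[0.5319 0.2171; 0.2171 0.8462]  H_jac=[-0.3617 0.0000; 0.0000 0.2800]  S=[0.4596 -0.0330; -0.0330 0.2463]  K=[-0.4048 0.1926; -0.1028 0.9481]  nu=[0.5777, 0.8800]  x^+=[-4.4067, 0.4911]  P^+=[0.4423 0.1397; 0.1397 0.6135]
step 3: x^-=[-4.2642, 0.4911]  P^-=[0.6950 0.3136; 0.3136 0.8735]  H_jac=[-0.4333 0.0000; 0.0000 -0.4716]  S=[0.5205 0.0531; 0.0531 0.3743]  K=[-0.5461 -0.3177; -0.1510 -1.0792]  nu=[-0.9313, -0.4518]  x^+=[-3.6121, 1.1193]  P^+=[0.4835 0.1085; 0.1085 0.4084]

x_post = [-3.6121, 1.1193]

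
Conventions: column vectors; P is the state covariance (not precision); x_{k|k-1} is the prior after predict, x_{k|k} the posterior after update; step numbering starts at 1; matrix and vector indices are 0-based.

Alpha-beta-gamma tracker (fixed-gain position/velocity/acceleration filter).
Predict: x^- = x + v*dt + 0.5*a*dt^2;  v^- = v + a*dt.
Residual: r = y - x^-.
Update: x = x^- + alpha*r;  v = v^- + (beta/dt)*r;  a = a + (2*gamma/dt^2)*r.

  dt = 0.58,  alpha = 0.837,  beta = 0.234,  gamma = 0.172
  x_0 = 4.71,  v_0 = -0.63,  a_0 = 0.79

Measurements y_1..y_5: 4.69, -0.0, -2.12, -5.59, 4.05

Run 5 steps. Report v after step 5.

v_post = -4.7651

step 1: x_pred=4.4775  r=0.2125  x^+=4.6554  v^+=-0.0861  a^+=1.0073
step 2: x_pred=4.7749  r=-4.7749  x^+=0.7783  v^+=-1.4282  a^+=-3.8754
step 3: x_pred=-0.7019  r=-1.4181  x^+=-1.8889  v^+=-4.2481  a^+=-5.3256
step 4: x_pred=-5.2485  r=-0.3415  x^+=-5.5343  v^+=-7.4747  a^+=-5.6748
step 5: x_pred=-10.8242  r=14.8742  x^+=1.6255  v^+=-4.7651  a^+=9.5354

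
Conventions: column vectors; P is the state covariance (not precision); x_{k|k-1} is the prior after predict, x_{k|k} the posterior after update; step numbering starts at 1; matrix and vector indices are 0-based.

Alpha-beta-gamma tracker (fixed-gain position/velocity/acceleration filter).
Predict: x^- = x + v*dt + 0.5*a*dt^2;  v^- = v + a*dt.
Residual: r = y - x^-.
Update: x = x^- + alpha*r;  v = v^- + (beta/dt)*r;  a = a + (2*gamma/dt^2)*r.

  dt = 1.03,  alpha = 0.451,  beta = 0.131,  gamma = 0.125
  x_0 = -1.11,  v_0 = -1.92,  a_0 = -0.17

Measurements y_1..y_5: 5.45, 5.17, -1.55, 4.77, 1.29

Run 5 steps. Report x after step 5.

x_post = 6.5863

step 1: x_pred=-3.1778  r=8.6278  x^+=0.7134  v^+=-0.9978  a^+=1.8631
step 2: x_pred=0.6739  r=4.4961  x^+=2.7017  v^+=1.4931  a^+=2.9226
step 3: x_pred=5.7898  r=-7.3398  x^+=2.4796  v^+=3.5699  a^+=1.1930
step 4: x_pred=6.7893  r=-2.0193  x^+=5.8786  v^+=4.5418  a^+=0.7171
step 5: x_pred=10.9371  r=-9.6471  x^+=6.5863  v^+=4.0535  a^+=-1.5562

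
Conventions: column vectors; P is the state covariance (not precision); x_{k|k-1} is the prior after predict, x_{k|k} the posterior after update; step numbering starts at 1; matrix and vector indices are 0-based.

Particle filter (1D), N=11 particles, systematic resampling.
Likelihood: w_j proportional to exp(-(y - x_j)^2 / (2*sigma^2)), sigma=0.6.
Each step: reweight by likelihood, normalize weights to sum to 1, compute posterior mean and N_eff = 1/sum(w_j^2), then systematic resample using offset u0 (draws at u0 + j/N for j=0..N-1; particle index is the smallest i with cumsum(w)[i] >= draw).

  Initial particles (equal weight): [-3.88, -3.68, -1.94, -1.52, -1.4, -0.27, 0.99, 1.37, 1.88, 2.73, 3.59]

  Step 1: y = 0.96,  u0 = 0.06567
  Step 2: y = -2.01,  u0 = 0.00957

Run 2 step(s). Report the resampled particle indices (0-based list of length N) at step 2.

resampled_idx = [0, 0, 0, 1, 1, 2, 2, 3, 3, 4, 4]

step 1: w=[0.0000, 0.0000, 0.0000, 0.0001, 0.0002, 0.0547, 0.4469, 0.3543, 0.1381, 0.0058, 0.0000]  mean=1.1880  Neff=2.8796  idx=[6, 6, 6, 6, 6, 7, 7, 7, 7, 8, 8]
step 2: w=[0.1946, 0.1946, 0.1946, 0.1946, 0.1946, 0.0067, 0.0067, 0.0067, 0.0067, 0.0000, 0.0000]  mean=1.0003  Neff=5.2755  idx=[0, 0, 0, 1, 1, 2, 2, 3, 3, 4, 4]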